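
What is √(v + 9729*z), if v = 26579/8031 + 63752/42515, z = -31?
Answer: I*√35159815776802421380170/341437965 ≈ 549.18*I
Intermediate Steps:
v = 1641998497/341437965 (v = 26579*(1/8031) + 63752*(1/42515) = 26579/8031 + 63752/42515 = 1641998497/341437965 ≈ 4.8091)
√(v + 9729*z) = √(1641998497/341437965 + 9729*(-31)) = √(1641998497/341437965 - 301599) = √(-102975706807538/341437965) = I*√35159815776802421380170/341437965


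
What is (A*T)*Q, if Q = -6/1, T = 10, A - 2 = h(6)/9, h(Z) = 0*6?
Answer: -120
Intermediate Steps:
h(Z) = 0
A = 2 (A = 2 + 0/9 = 2 + 0*(⅑) = 2 + 0 = 2)
Q = -6 (Q = -6*1 = -6)
(A*T)*Q = (2*10)*(-6) = 20*(-6) = -120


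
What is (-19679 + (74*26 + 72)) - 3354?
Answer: -21037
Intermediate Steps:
(-19679 + (74*26 + 72)) - 3354 = (-19679 + (1924 + 72)) - 3354 = (-19679 + 1996) - 3354 = -17683 - 3354 = -21037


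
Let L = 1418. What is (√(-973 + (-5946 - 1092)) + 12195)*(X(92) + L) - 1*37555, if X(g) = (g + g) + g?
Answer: 20620775 + 1694*I*√8011 ≈ 2.0621e+7 + 1.5162e+5*I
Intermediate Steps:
X(g) = 3*g (X(g) = 2*g + g = 3*g)
(√(-973 + (-5946 - 1092)) + 12195)*(X(92) + L) - 1*37555 = (√(-973 + (-5946 - 1092)) + 12195)*(3*92 + 1418) - 1*37555 = (√(-973 - 7038) + 12195)*(276 + 1418) - 37555 = (√(-8011) + 12195)*1694 - 37555 = (I*√8011 + 12195)*1694 - 37555 = (12195 + I*√8011)*1694 - 37555 = (20658330 + 1694*I*√8011) - 37555 = 20620775 + 1694*I*√8011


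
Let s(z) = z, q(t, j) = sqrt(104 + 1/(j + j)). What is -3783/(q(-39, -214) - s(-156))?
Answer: -84194448/3457099 + 2522*sqrt(4762677)/3457099 ≈ -22.762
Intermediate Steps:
q(t, j) = sqrt(104 + 1/(2*j))
-3783/(q(-39, -214) - s(-156)) = -3783/(sqrt(416 + 2/(-214))/2 - 1*(-156)) = -3783/(sqrt(416 + 2*(-1/214))/2 + 156) = -3783/(sqrt(416 - 1/107)/2 + 156) = -3783/(sqrt(44511/107)/2 + 156) = -3783/((sqrt(4762677)/107)/2 + 156) = -3783/(sqrt(4762677)/214 + 156) = -3783/(156 + sqrt(4762677)/214)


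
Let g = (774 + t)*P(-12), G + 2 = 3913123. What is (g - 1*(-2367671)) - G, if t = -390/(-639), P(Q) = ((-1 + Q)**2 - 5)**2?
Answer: 4108443982/213 ≈ 1.9288e+7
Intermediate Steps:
G = 3913121 (G = -2 + 3913123 = 3913121)
P(Q) = (-5 + (-1 + Q)**2)**2
t = 130/213 (t = -390*(-1/639) = 130/213 ≈ 0.61033)
g = 4437624832/213 (g = (774 + 130/213)*(-5 + (-1 - 12)**2)**2 = 164992*(-5 + (-13)**2)**2/213 = 164992*(-5 + 169)**2/213 = (164992/213)*164**2 = (164992/213)*26896 = 4437624832/213 ≈ 2.0834e+7)
(g - 1*(-2367671)) - G = (4437624832/213 - 1*(-2367671)) - 1*3913121 = (4437624832/213 + 2367671) - 3913121 = 4941938755/213 - 3913121 = 4108443982/213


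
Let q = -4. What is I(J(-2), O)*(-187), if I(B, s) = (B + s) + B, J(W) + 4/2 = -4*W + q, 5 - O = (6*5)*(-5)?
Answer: -29733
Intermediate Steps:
O = 155 (O = 5 - 6*5*(-5) = 5 - 30*(-5) = 5 - 1*(-150) = 5 + 150 = 155)
J(W) = -6 - 4*W (J(W) = -2 + (-4*W - 4) = -2 + (-4 - 4*W) = -6 - 4*W)
I(B, s) = s + 2*B
I(J(-2), O)*(-187) = (155 + 2*(-6 - 4*(-2)))*(-187) = (155 + 2*(-6 + 8))*(-187) = (155 + 2*2)*(-187) = (155 + 4)*(-187) = 159*(-187) = -29733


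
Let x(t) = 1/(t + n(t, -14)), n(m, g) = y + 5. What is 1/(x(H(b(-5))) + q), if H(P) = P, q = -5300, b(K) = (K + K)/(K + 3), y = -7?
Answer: -3/15899 ≈ -0.00018869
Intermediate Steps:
b(K) = 2*K/(3 + K) (b(K) = (2*K)/(3 + K) = 2*K/(3 + K))
n(m, g) = -2 (n(m, g) = -7 + 5 = -2)
x(t) = 1/(-2 + t) (x(t) = 1/(t - 2) = 1/(-2 + t))
1/(x(H(b(-5))) + q) = 1/(1/(-2 + 2*(-5)/(3 - 5)) - 5300) = 1/(1/(-2 + 2*(-5)/(-2)) - 5300) = 1/(1/(-2 + 2*(-5)*(-1/2)) - 5300) = 1/(1/(-2 + 5) - 5300) = 1/(1/3 - 5300) = 1/(-15899/3) = -3/15899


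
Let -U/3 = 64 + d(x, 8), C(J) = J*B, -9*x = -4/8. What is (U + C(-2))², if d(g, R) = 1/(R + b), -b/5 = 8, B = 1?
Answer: 38502025/1024 ≈ 37600.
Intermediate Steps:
b = -40 (b = -5*8 = -40)
x = 1/18 (x = -(-4)/(9*8) = -⅑*(-½) = 1/18 ≈ 0.055556)
d(g, R) = 1/(-40 + R) (d(g, R) = 1/(R - 40) = 1/(-40 + R))
C(J) = J (C(J) = J*1 = J)
U = -6141/32 (U = -3*(64 + 1/(-40 + 8)) = -3*(64 + 1/(-32)) = -3*(64 - 1/32) = -3*2047/32 = -6141/32 ≈ -191.91)
(U + C(-2))² = (-6141/32 - 2)² = (-6205/32)² = 38502025/1024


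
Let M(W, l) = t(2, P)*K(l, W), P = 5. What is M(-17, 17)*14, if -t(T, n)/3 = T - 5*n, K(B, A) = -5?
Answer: -4830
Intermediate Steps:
t(T, n) = -3*T + 15*n (t(T, n) = -3*(T - 5*n) = -3*T + 15*n)
M(W, l) = -345 (M(W, l) = (-3*2 + 15*5)*(-5) = (-6 + 75)*(-5) = 69*(-5) = -345)
M(-17, 17)*14 = -345*14 = -4830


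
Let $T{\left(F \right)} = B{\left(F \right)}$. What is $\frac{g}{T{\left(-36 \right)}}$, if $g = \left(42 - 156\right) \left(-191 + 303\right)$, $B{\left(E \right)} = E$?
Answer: $\frac{1064}{3} \approx 354.67$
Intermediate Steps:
$T{\left(F \right)} = F$
$g = -12768$ ($g = \left(-114\right) 112 = -12768$)
$\frac{g}{T{\left(-36 \right)}} = - \frac{12768}{-36} = \left(-12768\right) \left(- \frac{1}{36}\right) = \frac{1064}{3}$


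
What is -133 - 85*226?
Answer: -19343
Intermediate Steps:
-133 - 85*226 = -133 - 19210 = -19343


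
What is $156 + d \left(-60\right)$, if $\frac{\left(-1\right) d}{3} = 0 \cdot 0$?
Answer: $156$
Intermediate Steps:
$d = 0$ ($d = - 3 \cdot 0 \cdot 0 = \left(-3\right) 0 = 0$)
$156 + d \left(-60\right) = 156 + 0 \left(-60\right) = 156 + 0 = 156$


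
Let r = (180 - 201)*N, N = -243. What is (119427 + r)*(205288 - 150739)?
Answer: 6792986970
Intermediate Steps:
r = 5103 (r = (180 - 201)*(-243) = -21*(-243) = 5103)
(119427 + r)*(205288 - 150739) = (119427 + 5103)*(205288 - 150739) = 124530*54549 = 6792986970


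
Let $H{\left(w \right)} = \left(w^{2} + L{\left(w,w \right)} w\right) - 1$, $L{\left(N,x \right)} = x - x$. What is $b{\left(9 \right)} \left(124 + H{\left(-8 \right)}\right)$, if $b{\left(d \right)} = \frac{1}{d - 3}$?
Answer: $\frac{187}{6} \approx 31.167$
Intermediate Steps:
$b{\left(d \right)} = \frac{1}{-3 + d}$
$L{\left(N,x \right)} = 0$
$H{\left(w \right)} = -1 + w^{2}$ ($H{\left(w \right)} = \left(w^{2} + 0 w\right) - 1 = \left(w^{2} + 0\right) - 1 = w^{2} - 1 = -1 + w^{2}$)
$b{\left(9 \right)} \left(124 + H{\left(-8 \right)}\right) = \frac{124 - \left(1 - \left(-8\right)^{2}\right)}{-3 + 9} = \frac{124 + \left(-1 + 64\right)}{6} = \frac{124 + 63}{6} = \frac{1}{6} \cdot 187 = \frac{187}{6}$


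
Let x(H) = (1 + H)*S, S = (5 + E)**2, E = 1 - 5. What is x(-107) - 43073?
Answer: -43179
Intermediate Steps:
E = -4
S = 1 (S = (5 - 4)**2 = 1**2 = 1)
x(H) = 1 + H (x(H) = (1 + H)*1 = 1 + H)
x(-107) - 43073 = (1 - 107) - 43073 = -106 - 43073 = -43179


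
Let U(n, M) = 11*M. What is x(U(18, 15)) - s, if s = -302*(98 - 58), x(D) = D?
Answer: 12245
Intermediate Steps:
s = -12080 (s = -302*40 = -12080)
x(U(18, 15)) - s = 11*15 - 1*(-12080) = 165 + 12080 = 12245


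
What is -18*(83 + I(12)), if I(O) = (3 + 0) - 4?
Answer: -1476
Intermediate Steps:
I(O) = -1 (I(O) = 3 - 4 = -1)
-18*(83 + I(12)) = -18*(83 - 1) = -18*82 = -1476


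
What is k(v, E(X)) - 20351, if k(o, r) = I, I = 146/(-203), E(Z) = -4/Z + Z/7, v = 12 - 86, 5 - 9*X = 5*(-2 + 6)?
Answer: -4131399/203 ≈ -20352.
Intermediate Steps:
X = -5/3 (X = 5/9 - 5*(-2 + 6)/9 = 5/9 - 5*4/9 = 5/9 - 1/9*20 = 5/9 - 20/9 = -5/3 ≈ -1.6667)
v = -74
E(Z) = -4/Z + Z/7 (E(Z) = -4/Z + Z*(1/7) = -4/Z + Z/7)
I = -146/203 (I = 146*(-1/203) = -146/203 ≈ -0.71921)
k(o, r) = -146/203
k(v, E(X)) - 20351 = -146/203 - 20351 = -4131399/203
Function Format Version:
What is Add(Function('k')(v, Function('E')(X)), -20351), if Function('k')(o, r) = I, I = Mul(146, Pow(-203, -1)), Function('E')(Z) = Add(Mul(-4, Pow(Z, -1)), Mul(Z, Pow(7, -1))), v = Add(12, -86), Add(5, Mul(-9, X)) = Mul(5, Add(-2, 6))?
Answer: Rational(-4131399, 203) ≈ -20352.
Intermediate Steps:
X = Rational(-5, 3) (X = Add(Rational(5, 9), Mul(Rational(-1, 9), Mul(5, Add(-2, 6)))) = Add(Rational(5, 9), Mul(Rational(-1, 9), Mul(5, 4))) = Add(Rational(5, 9), Mul(Rational(-1, 9), 20)) = Add(Rational(5, 9), Rational(-20, 9)) = Rational(-5, 3) ≈ -1.6667)
v = -74
Function('E')(Z) = Add(Mul(-4, Pow(Z, -1)), Mul(Rational(1, 7), Z)) (Function('E')(Z) = Add(Mul(-4, Pow(Z, -1)), Mul(Z, Rational(1, 7))) = Add(Mul(-4, Pow(Z, -1)), Mul(Rational(1, 7), Z)))
I = Rational(-146, 203) (I = Mul(146, Rational(-1, 203)) = Rational(-146, 203) ≈ -0.71921)
Function('k')(o, r) = Rational(-146, 203)
Add(Function('k')(v, Function('E')(X)), -20351) = Add(Rational(-146, 203), -20351) = Rational(-4131399, 203)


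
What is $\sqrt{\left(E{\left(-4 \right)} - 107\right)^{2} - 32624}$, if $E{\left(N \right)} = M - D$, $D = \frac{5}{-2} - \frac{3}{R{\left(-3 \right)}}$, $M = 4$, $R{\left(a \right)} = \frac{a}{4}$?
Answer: $\frac{i \sqrt{86815}}{2} \approx 147.32 i$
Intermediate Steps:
$R{\left(a \right)} = \frac{a}{4}$ ($R{\left(a \right)} = a \frac{1}{4} = \frac{a}{4}$)
$D = \frac{3}{2}$ ($D = \frac{5}{-2} - \frac{3}{\frac{1}{4} \left(-3\right)} = 5 \left(- \frac{1}{2}\right) - \frac{3}{- \frac{3}{4}} = - \frac{5}{2} - -4 = - \frac{5}{2} + 4 = \frac{3}{2} \approx 1.5$)
$E{\left(N \right)} = \frac{5}{2}$ ($E{\left(N \right)} = 4 - \frac{3}{2} = \frac{5}{2}$)
$\sqrt{\left(E{\left(-4 \right)} - 107\right)^{2} - 32624} = \sqrt{\left(\frac{5}{2} - 107\right)^{2} - 32624} = \sqrt{\left(- \frac{209}{2}\right)^{2} - 32624} = \sqrt{\frac{43681}{4} - 32624} = \sqrt{- \frac{86815}{4}} = \frac{i \sqrt{86815}}{2}$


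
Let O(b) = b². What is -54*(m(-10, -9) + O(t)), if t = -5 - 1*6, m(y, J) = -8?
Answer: -6102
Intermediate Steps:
t = -11 (t = -5 - 6 = -11)
-54*(m(-10, -9) + O(t)) = -54*(-8 + (-11)²) = -54*(-8 + 121) = -54*113 = -6102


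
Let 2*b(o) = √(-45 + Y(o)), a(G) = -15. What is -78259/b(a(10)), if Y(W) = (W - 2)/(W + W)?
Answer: 156518*I*√39990/1333 ≈ 23481.0*I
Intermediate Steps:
Y(W) = (-2 + W)/(2*W) (Y(W) = (-2 + W)/((2*W)) = (-2 + W)*(1/(2*W)) = (-2 + W)/(2*W))
b(o) = √(-45 + (-2 + o)/(2*o))/2
-78259/b(a(10)) = -78259*4/√(-178 - 4/(-15)) = -78259*4/√(-178 - 4*(-1/15)) = -78259*4/√(-178 + 4/15) = -78259*(-2*I*√39990/1333) = -(-156518)*I*√39990/1333 = 156518*I*√39990/1333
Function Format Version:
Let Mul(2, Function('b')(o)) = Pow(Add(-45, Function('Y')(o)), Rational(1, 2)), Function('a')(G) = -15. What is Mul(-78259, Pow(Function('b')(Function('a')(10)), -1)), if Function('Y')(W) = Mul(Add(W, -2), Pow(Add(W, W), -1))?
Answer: Mul(Rational(156518, 1333), I, Pow(39990, Rational(1, 2))) ≈ Mul(23481., I)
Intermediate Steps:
Function('Y')(W) = Mul(Rational(1, 2), Pow(W, -1), Add(-2, W)) (Function('Y')(W) = Mul(Add(-2, W), Pow(Mul(2, W), -1)) = Mul(Add(-2, W), Mul(Rational(1, 2), Pow(W, -1))) = Mul(Rational(1, 2), Pow(W, -1), Add(-2, W)))
Function('b')(o) = Mul(Rational(1, 2), Pow(Add(-45, Mul(Rational(1, 2), Pow(o, -1), Add(-2, o))), Rational(1, 2)))
Mul(-78259, Pow(Function('b')(Function('a')(10)), -1)) = Mul(-78259, Pow(Mul(Rational(1, 4), Pow(Add(-178, Mul(-4, Pow(-15, -1))), Rational(1, 2))), -1)) = Mul(-78259, Pow(Mul(Rational(1, 4), Pow(Add(-178, Mul(-4, Rational(-1, 15))), Rational(1, 2))), -1)) = Mul(-78259, Pow(Mul(Rational(1, 4), Pow(Add(-178, Rational(4, 15)), Rational(1, 2))), -1)) = Mul(-78259, Pow(Mul(Rational(1, 4), Pow(Rational(-2666, 15), Rational(1, 2))), -1)) = Mul(-78259, Pow(Mul(Rational(1, 4), Mul(Rational(1, 15), I, Pow(39990, Rational(1, 2)))), -1)) = Mul(-78259, Pow(Mul(Rational(1, 60), I, Pow(39990, Rational(1, 2))), -1)) = Mul(-78259, Mul(Rational(-2, 1333), I, Pow(39990, Rational(1, 2)))) = Mul(Rational(156518, 1333), I, Pow(39990, Rational(1, 2)))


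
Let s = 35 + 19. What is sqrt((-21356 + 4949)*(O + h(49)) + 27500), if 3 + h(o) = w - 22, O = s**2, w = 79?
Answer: 11*I*sqrt(402490) ≈ 6978.6*I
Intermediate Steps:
s = 54
O = 2916 (O = 54**2 = 2916)
h(o) = 54 (h(o) = -3 + (79 - 22) = -3 + 57 = 54)
sqrt((-21356 + 4949)*(O + h(49)) + 27500) = sqrt((-21356 + 4949)*(2916 + 54) + 27500) = sqrt(-16407*2970 + 27500) = sqrt(-48728790 + 27500) = sqrt(-48701290) = 11*I*sqrt(402490)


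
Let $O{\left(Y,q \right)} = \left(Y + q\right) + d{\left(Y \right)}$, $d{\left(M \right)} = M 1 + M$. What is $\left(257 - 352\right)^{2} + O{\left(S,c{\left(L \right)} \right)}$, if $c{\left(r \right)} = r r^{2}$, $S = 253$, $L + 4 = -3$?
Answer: $9441$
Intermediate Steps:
$L = -7$ ($L = -4 - 3 = -7$)
$c{\left(r \right)} = r^{3}$
$d{\left(M \right)} = 2 M$ ($d{\left(M \right)} = M + M = 2 M$)
$O{\left(Y,q \right)} = q + 3 Y$ ($O{\left(Y,q \right)} = \left(Y + q\right) + 2 Y = q + 3 Y$)
$\left(257 - 352\right)^{2} + O{\left(S,c{\left(L \right)} \right)} = \left(257 - 352\right)^{2} + \left(\left(-7\right)^{3} + 3 \cdot 253\right) = \left(-95\right)^{2} + \left(-343 + 759\right) = 9025 + 416 = 9441$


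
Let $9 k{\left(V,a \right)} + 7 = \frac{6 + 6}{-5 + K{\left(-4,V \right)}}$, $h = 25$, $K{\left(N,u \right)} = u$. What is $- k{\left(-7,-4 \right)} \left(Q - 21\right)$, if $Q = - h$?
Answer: $- \frac{368}{9} \approx -40.889$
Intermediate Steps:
$Q = -25$ ($Q = \left(-1\right) 25 = -25$)
$k{\left(V,a \right)} = - \frac{7}{9} + \frac{4}{3 \left(-5 + V\right)}$ ($k{\left(V,a \right)} = - \frac{7}{9} + \frac{\left(6 + 6\right) \frac{1}{-5 + V}}{9} = - \frac{7}{9} + \frac{12 \frac{1}{-5 + V}}{9} = - \frac{7}{9} + \frac{4}{3 \left(-5 + V\right)}$)
$- k{\left(-7,-4 \right)} \left(Q - 21\right) = - \frac{47 - -49}{9 \left(-5 - 7\right)} \left(-25 - 21\right) = - \frac{47 + 49}{9 \left(-12\right)} \left(-25 - 21\right) = - \frac{\left(-1\right) 96}{9 \cdot 12} \left(-46\right) = \left(-1\right) \left(- \frac{8}{9}\right) \left(-46\right) = \frac{8}{9} \left(-46\right) = - \frac{368}{9}$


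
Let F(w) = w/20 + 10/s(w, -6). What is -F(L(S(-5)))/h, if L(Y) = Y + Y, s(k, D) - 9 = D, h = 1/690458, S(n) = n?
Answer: -5868893/3 ≈ -1.9563e+6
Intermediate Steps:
h = 1/690458 ≈ 1.4483e-6
s(k, D) = 9 + D
L(Y) = 2*Y
F(w) = 10/3 + w/20 (F(w) = w/20 + 10/(9 - 6) = w*(1/20) + 10/3 = w/20 + 10*(⅓) = w/20 + 10/3 = 10/3 + w/20)
-F(L(S(-5)))/h = -(10/3 + (2*(-5))/20)/1/690458 = -(10/3 + (1/20)*(-10))*690458 = -(10/3 - ½)*690458 = -17*690458/6 = -1*5868893/3 = -5868893/3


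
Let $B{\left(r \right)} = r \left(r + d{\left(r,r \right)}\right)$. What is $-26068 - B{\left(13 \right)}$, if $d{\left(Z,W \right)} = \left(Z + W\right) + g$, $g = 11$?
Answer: $-26718$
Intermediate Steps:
$d{\left(Z,W \right)} = 11 + W + Z$ ($d{\left(Z,W \right)} = \left(Z + W\right) + 11 = \left(W + Z\right) + 11 = 11 + W + Z$)
$B{\left(r \right)} = r \left(11 + 3 r\right)$ ($B{\left(r \right)} = r \left(r + \left(11 + r + r\right)\right) = r \left(r + \left(11 + 2 r\right)\right) = r \left(11 + 3 r\right)$)
$-26068 - B{\left(13 \right)} = -26068 - 13 \left(11 + 3 \cdot 13\right) = -26068 - 13 \left(11 + 39\right) = -26068 - 13 \cdot 50 = -26068 - 650 = -26718$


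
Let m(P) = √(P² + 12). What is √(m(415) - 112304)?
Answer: √(-112304 + √172237) ≈ 334.5*I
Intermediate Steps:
m(P) = √(12 + P²)
√(m(415) - 112304) = √(√(12 + 415²) - 112304) = √(√(12 + 172225) - 112304) = √(√172237 - 112304) = √(-112304 + √172237)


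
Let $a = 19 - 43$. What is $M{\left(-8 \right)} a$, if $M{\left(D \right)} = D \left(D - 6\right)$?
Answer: $-2688$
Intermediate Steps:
$a = -24$ ($a = 19 - 43 = -24$)
$M{\left(D \right)} = D \left(-6 + D\right)$
$M{\left(-8 \right)} a = - 8 \left(-6 - 8\right) \left(-24\right) = \left(-8\right) \left(-14\right) \left(-24\right) = 112 \left(-24\right) = -2688$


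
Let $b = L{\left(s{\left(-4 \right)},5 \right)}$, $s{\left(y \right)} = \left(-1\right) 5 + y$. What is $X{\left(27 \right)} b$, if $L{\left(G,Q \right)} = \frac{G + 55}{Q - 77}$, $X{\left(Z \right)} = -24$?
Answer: $\frac{46}{3} \approx 15.333$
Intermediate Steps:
$s{\left(y \right)} = -5 + y$
$L{\left(G,Q \right)} = \frac{55 + G}{-77 + Q}$
$b = - \frac{23}{36}$ ($b = \frac{55 - 9}{-77 + 5} = \frac{55 - 9}{-72} = \left(- \frac{1}{72}\right) 46 = - \frac{23}{36} \approx -0.63889$)
$X{\left(27 \right)} b = \left(-24\right) \left(- \frac{23}{36}\right) = \frac{46}{3}$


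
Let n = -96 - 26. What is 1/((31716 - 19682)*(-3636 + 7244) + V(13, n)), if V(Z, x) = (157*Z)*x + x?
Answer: 1/43169548 ≈ 2.3164e-8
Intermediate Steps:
n = -122
V(Z, x) = x + 157*Z*x (V(Z, x) = 157*Z*x + x = x + 157*Z*x)
1/((31716 - 19682)*(-3636 + 7244) + V(13, n)) = 1/((31716 - 19682)*(-3636 + 7244) - 122*(1 + 157*13)) = 1/(12034*3608 - 122*(1 + 2041)) = 1/(43418672 - 122*2042) = 1/(43418672 - 249124) = 1/43169548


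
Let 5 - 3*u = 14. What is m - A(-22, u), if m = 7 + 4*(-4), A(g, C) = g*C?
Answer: -75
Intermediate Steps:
u = -3 (u = 5/3 - 1/3*14 = 5/3 - 14/3 = -3)
A(g, C) = C*g
m = -9 (m = 7 - 16 = -9)
m - A(-22, u) = -9 - (-3)*(-22) = -9 - 1*66 = -9 - 66 = -75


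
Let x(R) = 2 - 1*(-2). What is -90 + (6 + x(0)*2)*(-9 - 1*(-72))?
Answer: 792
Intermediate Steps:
x(R) = 4 (x(R) = 2 + 2 = 4)
-90 + (6 + x(0)*2)*(-9 - 1*(-72)) = -90 + (6 + 4*2)*(-9 - 1*(-72)) = -90 + (6 + 8)*(-9 + 72) = -90 + 14*63 = -90 + 882 = 792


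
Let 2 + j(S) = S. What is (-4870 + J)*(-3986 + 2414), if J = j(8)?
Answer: 7646208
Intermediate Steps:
j(S) = -2 + S
J = 6 (J = -2 + 8 = 6)
(-4870 + J)*(-3986 + 2414) = (-4870 + 6)*(-3986 + 2414) = -4864*(-1572) = 7646208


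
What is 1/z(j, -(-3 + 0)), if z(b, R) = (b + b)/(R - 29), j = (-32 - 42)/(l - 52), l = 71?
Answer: 247/74 ≈ 3.3378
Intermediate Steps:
j = -74/19 (j = (-32 - 42)/(71 - 52) = -74/19 ≈ -3.8947)
z(b, R) = 2*b/(-29 + R) (z(b, R) = (2*b)/(-29 + R) = 2*b/(-29 + R))
1/z(j, -(-3 + 0)) = 1/(2*(-74/19)/(-29 - (-3 + 0))) = 1/(2*(-74/19)/(-29 - 1*(-3))) = 1/(2*(-74/19)/(-29 + 3)) = 1/(2*(-74/19)/(-26)) = 1/(2*(-74/19)*(-1/26)) = 1/(74/247) = 247/74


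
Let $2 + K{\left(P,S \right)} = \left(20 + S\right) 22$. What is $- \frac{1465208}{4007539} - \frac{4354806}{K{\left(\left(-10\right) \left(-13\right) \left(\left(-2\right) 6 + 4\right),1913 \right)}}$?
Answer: $- \frac{8757180693713}{85208294218} \approx -102.77$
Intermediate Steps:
$K{\left(P,S \right)} = 438 + 22 S$ ($K{\left(P,S \right)} = -2 + \left(20 + S\right) 22 = -2 + \left(440 + 22 S\right) = 438 + 22 S$)
$- \frac{1465208}{4007539} - \frac{4354806}{K{\left(\left(-10\right) \left(-13\right) \left(\left(-2\right) 6 + 4\right),1913 \right)}} = - \frac{1465208}{4007539} - \frac{4354806}{438 + 22 \cdot 1913} = \left(-1465208\right) \frac{1}{4007539} - \frac{4354806}{438 + 42086} = - \frac{1465208}{4007539} - \frac{4354806}{42524} = - \frac{1465208}{4007539} - \frac{2177403}{21262} = - \frac{8757180693713}{85208294218}$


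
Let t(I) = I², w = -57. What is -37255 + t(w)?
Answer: -34006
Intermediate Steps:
-37255 + t(w) = -37255 + (-57)² = -37255 + 3249 = -34006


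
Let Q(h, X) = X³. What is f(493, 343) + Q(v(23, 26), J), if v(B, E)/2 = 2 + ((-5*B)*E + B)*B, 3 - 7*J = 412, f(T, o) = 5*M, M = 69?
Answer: -68299594/343 ≈ -1.9912e+5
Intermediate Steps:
f(T, o) = 345 (f(T, o) = 5*69 = 345)
J = -409/7 (J = 3/7 - ⅐*412 = 3/7 - 412/7 = -409/7 ≈ -58.429)
v(B, E) = 4 + 2*B*(B - 5*B*E) (v(B, E) = 2*(2 + ((-5*B)*E + B)*B) = 2*(2 + (-5*B*E + B)*B) = 2*(2 + (B - 5*B*E)*B) = 2*(2 + B*(B - 5*B*E)) = 4 + 2*B*(B - 5*B*E))
f(493, 343) + Q(v(23, 26), J) = 345 + (-409/7)³ = 345 - 68417929/343 = -68299594/343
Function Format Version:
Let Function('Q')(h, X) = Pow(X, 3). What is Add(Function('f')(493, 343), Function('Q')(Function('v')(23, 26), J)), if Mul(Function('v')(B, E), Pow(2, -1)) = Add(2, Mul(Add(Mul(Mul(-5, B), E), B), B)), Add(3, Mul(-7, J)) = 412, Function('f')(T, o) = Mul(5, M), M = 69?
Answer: Rational(-68299594, 343) ≈ -1.9912e+5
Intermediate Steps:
Function('f')(T, o) = 345 (Function('f')(T, o) = Mul(5, 69) = 345)
J = Rational(-409, 7) (J = Add(Rational(3, 7), Mul(Rational(-1, 7), 412)) = Add(Rational(3, 7), Rational(-412, 7)) = Rational(-409, 7) ≈ -58.429)
Function('v')(B, E) = Add(4, Mul(2, B, Add(B, Mul(-5, B, E)))) (Function('v')(B, E) = Mul(2, Add(2, Mul(Add(Mul(Mul(-5, B), E), B), B))) = Mul(2, Add(2, Mul(Add(Mul(-5, B, E), B), B))) = Mul(2, Add(2, Mul(Add(B, Mul(-5, B, E)), B))) = Mul(2, Add(2, Mul(B, Add(B, Mul(-5, B, E))))) = Add(4, Mul(2, B, Add(B, Mul(-5, B, E)))))
Add(Function('f')(493, 343), Function('Q')(Function('v')(23, 26), J)) = Add(345, Pow(Rational(-409, 7), 3)) = Add(345, Rational(-68417929, 343)) = Rational(-68299594, 343)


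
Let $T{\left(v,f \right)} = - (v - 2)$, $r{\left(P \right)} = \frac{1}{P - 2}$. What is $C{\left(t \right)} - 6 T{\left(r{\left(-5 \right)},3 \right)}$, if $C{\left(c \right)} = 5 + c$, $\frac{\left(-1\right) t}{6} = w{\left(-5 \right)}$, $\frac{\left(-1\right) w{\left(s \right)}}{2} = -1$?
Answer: $- \frac{139}{7} \approx -19.857$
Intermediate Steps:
$w{\left(s \right)} = 2$ ($w{\left(s \right)} = \left(-2\right) \left(-1\right) = 2$)
$r{\left(P \right)} = \frac{1}{-2 + P}$
$T{\left(v,f \right)} = 2 - v$ ($T{\left(v,f \right)} = - (-2 + v) = 2 - v$)
$t = -12$ ($t = \left(-6\right) 2 = -12$)
$C{\left(t \right)} - 6 T{\left(r{\left(-5 \right)},3 \right)} = \left(5 - 12\right) - 6 \left(2 - \frac{1}{-2 - 5}\right) = -7 - 6 \left(2 - \frac{1}{-7}\right) = -7 - 6 \left(2 - - \frac{1}{7}\right) = -7 - 6 \left(2 + \frac{1}{7}\right) = -7 - \frac{90}{7} = - \frac{139}{7}$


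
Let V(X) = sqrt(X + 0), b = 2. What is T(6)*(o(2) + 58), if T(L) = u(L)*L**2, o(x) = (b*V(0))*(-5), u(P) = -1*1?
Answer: -2088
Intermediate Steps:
V(X) = sqrt(X)
u(P) = -1
o(x) = 0 (o(x) = (2*sqrt(0))*(-5) = (2*0)*(-5) = 0*(-5) = 0)
T(L) = -L**2
T(6)*(o(2) + 58) = (-1*6**2)*(0 + 58) = -1*36*58 = -36*58 = -2088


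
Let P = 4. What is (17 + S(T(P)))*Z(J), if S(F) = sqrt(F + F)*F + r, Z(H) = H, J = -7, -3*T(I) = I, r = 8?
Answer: -175 + 56*I*sqrt(6)/9 ≈ -175.0 + 15.241*I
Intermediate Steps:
T(I) = -I/3
S(F) = 8 + sqrt(2)*F**(3/2) (S(F) = sqrt(F + F)*F + 8 = sqrt(2*F)*F + 8 = (sqrt(2)*sqrt(F))*F + 8 = sqrt(2)*F**(3/2) + 8 = 8 + sqrt(2)*F**(3/2))
(17 + S(T(P)))*Z(J) = (17 + (8 + sqrt(2)*(-1/3*4)**(3/2)))*(-7) = (17 + (8 + sqrt(2)*(-4/3)**(3/2)))*(-7) = (17 + (8 + sqrt(2)*(-8*I*sqrt(3)/9)))*(-7) = (17 + (8 - 8*I*sqrt(6)/9))*(-7) = (25 - 8*I*sqrt(6)/9)*(-7) = -175 + 56*I*sqrt(6)/9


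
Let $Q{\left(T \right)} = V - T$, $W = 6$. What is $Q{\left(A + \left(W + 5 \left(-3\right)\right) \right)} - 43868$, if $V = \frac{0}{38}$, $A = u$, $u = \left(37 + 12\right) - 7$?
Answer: $-43901$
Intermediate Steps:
$u = 42$ ($u = 49 - 7 = 42$)
$A = 42$
$V = 0$ ($V = 0 \cdot \frac{1}{38} = 0$)
$Q{\left(T \right)} = - T$ ($Q{\left(T \right)} = 0 - T = - T$)
$Q{\left(A + \left(W + 5 \left(-3\right)\right) \right)} - 43868 = - (42 + \left(6 + 5 \left(-3\right)\right)) - 43868 = - (42 + \left(6 - 15\right)) - 43868 = - (42 - 9) - 43868 = \left(-1\right) 33 - 43868 = -33 - 43868 = -43901$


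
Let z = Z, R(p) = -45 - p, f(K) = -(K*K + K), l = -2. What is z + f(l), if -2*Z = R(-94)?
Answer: -53/2 ≈ -26.500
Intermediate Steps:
f(K) = -K - K² (f(K) = -(K² + K) = -(K + K²) = -K - K²)
Z = -49/2 (Z = -(-45 - 1*(-94))/2 = -(-45 + 94)/2 = -½*49 = -49/2 ≈ -24.500)
z = -49/2 ≈ -24.500
z + f(l) = -49/2 - 1*(-2)*(1 - 2) = -49/2 - 1*(-2)*(-1) = -49/2 - 2 = -53/2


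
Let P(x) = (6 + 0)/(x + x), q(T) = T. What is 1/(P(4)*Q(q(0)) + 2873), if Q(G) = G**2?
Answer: 1/2873 ≈ 0.00034807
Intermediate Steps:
P(x) = 3/x (P(x) = 6/((2*x)) = 6*(1/(2*x)) = 3/x)
1/(P(4)*Q(q(0)) + 2873) = 1/((3/4)*0**2 + 2873) = 1/((3*(1/4))*0 + 2873) = 1/((3/4)*0 + 2873) = 1/(0 + 2873) = 1/2873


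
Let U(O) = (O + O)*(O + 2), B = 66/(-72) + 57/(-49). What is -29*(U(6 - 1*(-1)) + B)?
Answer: -2113085/588 ≈ -3593.7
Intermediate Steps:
B = -1223/588 (B = 66*(-1/72) + 57*(-1/49) = -11/12 - 57/49 = -1223/588 ≈ -2.0799)
U(O) = 2*O*(2 + O) (U(O) = (2*O)*(2 + O) = 2*O*(2 + O))
-29*(U(6 - 1*(-1)) + B) = -29*(2*(6 - 1*(-1))*(2 + (6 - 1*(-1))) - 1223/588) = -29*(2*(6 + 1)*(2 + (6 + 1)) - 1223/588) = -29*(2*7*(2 + 7) - 1223/588) = -29*(2*7*9 - 1223/588) = -29*(126 - 1223/588) = -29*72865/588 = -2113085/588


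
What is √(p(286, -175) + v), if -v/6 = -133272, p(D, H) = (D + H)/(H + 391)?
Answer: √115147082/12 ≈ 894.22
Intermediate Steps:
p(D, H) = (D + H)/(391 + H)
v = 799632 (v = -6*(-133272) = 799632)
√(p(286, -175) + v) = √((286 - 175)/(391 - 175) + 799632) = √(111/216 + 799632) = √((1/216)*111 + 799632) = √(37/72 + 799632) = √(57573541/72) = √115147082/12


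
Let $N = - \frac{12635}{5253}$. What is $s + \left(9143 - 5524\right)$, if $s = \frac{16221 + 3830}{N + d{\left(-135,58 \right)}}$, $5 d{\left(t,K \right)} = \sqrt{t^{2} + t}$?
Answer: $\frac{365068661905528}{99036908437} + \frac{1659862423377 \sqrt{2010}}{99036908437} \approx 4437.6$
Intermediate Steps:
$d{\left(t,K \right)} = \frac{\sqrt{t + t^{2}}}{5}$ ($d{\left(t,K \right)} = \frac{\sqrt{t^{2} + t}}{5} = \frac{\sqrt{t + t^{2}}}{5}$)
$N = - \frac{12635}{5253}$ ($N = \left(-12635\right) \frac{1}{5253} = - \frac{12635}{5253} \approx -2.4053$)
$s = \frac{20051}{- \frac{12635}{5253} + \frac{3 \sqrt{2010}}{5}}$ ($s = \frac{16221 + 3830}{- \frac{12635}{5253} + \frac{\sqrt{- 135 \left(1 - 135\right)}}{5}} = \frac{20051}{- \frac{12635}{5253} + \frac{\sqrt{\left(-135\right) \left(-134\right)}}{5}} = \frac{20051}{- \frac{12635}{5253} + \frac{\sqrt{18090}}{5}} = \frac{20051}{- \frac{12635}{5253} + \frac{3 \sqrt{2010}}{5}} \approx 818.59$)
$s + \left(9143 - 5524\right) = \left(\frac{6654090272025}{99036908437} + \frac{1659862423377 \sqrt{2010}}{99036908437}\right) + \left(9143 - 5524\right) = \left(\frac{6654090272025}{99036908437} + \frac{1659862423377 \sqrt{2010}}{99036908437}\right) + 3619 = \frac{365068661905528}{99036908437} + \frac{1659862423377 \sqrt{2010}}{99036908437}$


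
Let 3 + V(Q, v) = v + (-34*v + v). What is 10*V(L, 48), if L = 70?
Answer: -15390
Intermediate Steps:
V(Q, v) = -3 - 32*v (V(Q, v) = -3 + (v + (-34*v + v)) = -3 + (v - 33*v) = -3 - 32*v)
10*V(L, 48) = 10*(-3 - 32*48) = 10*(-3 - 1536) = 10*(-1539) = -15390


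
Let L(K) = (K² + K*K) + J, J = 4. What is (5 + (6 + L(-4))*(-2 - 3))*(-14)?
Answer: 2870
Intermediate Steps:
L(K) = 4 + 2*K² (L(K) = (K² + K*K) + 4 = (K² + K²) + 4 = 2*K² + 4 = 4 + 2*K²)
(5 + (6 + L(-4))*(-2 - 3))*(-14) = (5 + (6 + (4 + 2*(-4)²))*(-2 - 3))*(-14) = (5 + (6 + (4 + 2*16))*(-5))*(-14) = (5 + (6 + (4 + 32))*(-5))*(-14) = (5 + (6 + 36)*(-5))*(-14) = (5 + 42*(-5))*(-14) = (5 - 210)*(-14) = -205*(-14) = 2870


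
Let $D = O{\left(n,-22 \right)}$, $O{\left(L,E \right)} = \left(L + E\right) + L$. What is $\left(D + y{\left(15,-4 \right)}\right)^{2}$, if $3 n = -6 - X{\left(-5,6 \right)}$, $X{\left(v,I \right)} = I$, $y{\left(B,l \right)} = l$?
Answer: $1156$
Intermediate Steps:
$n = -4$ ($n = \frac{-6 - 6}{3} = \frac{1}{3} \left(-12\right) = -4$)
$O{\left(L,E \right)} = E + 2 L$ ($O{\left(L,E \right)} = \left(E + L\right) + L = E + 2 L$)
$D = -30$ ($D = -22 + 2 \left(-4\right) = -22 - 8 = -30$)
$\left(D + y{\left(15,-4 \right)}\right)^{2} = \left(-30 - 4\right)^{2} = \left(-34\right)^{2} = 1156$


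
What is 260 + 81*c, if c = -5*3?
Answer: -955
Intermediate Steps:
c = -15
260 + 81*c = 260 + 81*(-15) = 260 - 1215 = -955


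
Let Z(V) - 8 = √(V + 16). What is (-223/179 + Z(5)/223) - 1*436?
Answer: -17452109/39917 + √21/223 ≈ -437.19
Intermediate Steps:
Z(V) = 8 + √(16 + V) (Z(V) = 8 + √(V + 16) = 8 + √(16 + V))
(-223/179 + Z(5)/223) - 1*436 = (-223/179 + (8 + √(16 + 5))/223) - 1*436 = (-223*1/179 + (8 + √21)*(1/223)) - 436 = (-223/179 + (8/223 + √21/223)) - 436 = (-48297/39917 + √21/223) - 436 = -17452109/39917 + √21/223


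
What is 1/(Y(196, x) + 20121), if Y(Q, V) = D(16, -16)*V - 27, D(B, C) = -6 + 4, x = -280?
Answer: 1/20654 ≈ 4.8417e-5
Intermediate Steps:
D(B, C) = -2
Y(Q, V) = -27 - 2*V (Y(Q, V) = -2*V - 27 = -27 - 2*V)
1/(Y(196, x) + 20121) = 1/((-27 - 2*(-280)) + 20121) = 1/((-27 + 560) + 20121) = 1/(533 + 20121) = 1/20654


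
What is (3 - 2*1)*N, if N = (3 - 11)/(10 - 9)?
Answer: -8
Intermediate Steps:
N = -8 (N = -8/1 = -8*1 = -8)
(3 - 2*1)*N = (3 - 2*1)*(-8) = (3 - 2)*(-8) = 1*(-8) = -8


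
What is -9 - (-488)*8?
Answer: 3895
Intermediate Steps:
-9 - (-488)*8 = -9 - 61*(-64) = -9 + 3904 = 3895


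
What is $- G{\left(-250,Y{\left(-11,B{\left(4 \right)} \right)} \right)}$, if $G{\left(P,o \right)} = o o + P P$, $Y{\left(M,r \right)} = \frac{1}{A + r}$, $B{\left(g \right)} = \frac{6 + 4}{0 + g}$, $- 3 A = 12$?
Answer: $- \frac{562504}{9} \approx -62500.0$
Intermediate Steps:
$A = -4$ ($A = \left(- \frac{1}{3}\right) 12 = -4$)
$B{\left(g \right)} = \frac{10}{g}$
$Y{\left(M,r \right)} = \frac{1}{-4 + r}$
$G{\left(P,o \right)} = P^{2} + o^{2}$ ($G{\left(P,o \right)} = o^{2} + P^{2} = P^{2} + o^{2}$)
$- G{\left(-250,Y{\left(-11,B{\left(4 \right)} \right)} \right)} = - (\left(-250\right)^{2} + \left(\frac{1}{-4 + \frac{10}{4}}\right)^{2}) = - (62500 + \left(\frac{1}{-4 + 10 \cdot \frac{1}{4}}\right)^{2}) = - (62500 + \left(\frac{1}{-4 + \frac{5}{2}}\right)^{2}) = - (62500 + \left(\frac{1}{- \frac{3}{2}}\right)^{2}) = - (62500 + \left(- \frac{2}{3}\right)^{2}) = - (62500 + \frac{4}{9}) = \left(-1\right) \frac{562504}{9} = - \frac{562504}{9}$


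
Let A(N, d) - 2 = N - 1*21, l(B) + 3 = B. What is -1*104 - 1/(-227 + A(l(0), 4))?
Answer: -25895/249 ≈ -104.00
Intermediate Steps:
l(B) = -3 + B
A(N, d) = -19 + N (A(N, d) = 2 + (N - 1*21) = 2 + (N - 21) = 2 + (-21 + N) = -19 + N)
-1*104 - 1/(-227 + A(l(0), 4)) = -1*104 - 1/(-227 + (-19 + (-3 + 0))) = -104 - 1/(-227 + (-19 - 3)) = -104 - 1/(-227 - 22) = -104 - 1/(-249) = -104 - 1*(-1/249) = -104 + 1/249 = -25895/249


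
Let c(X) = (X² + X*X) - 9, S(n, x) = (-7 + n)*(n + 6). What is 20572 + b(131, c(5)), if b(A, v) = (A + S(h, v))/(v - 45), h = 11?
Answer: 82089/4 ≈ 20522.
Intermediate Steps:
S(n, x) = (-7 + n)*(6 + n)
c(X) = -9 + 2*X² (c(X) = (X² + X²) - 9 = 2*X² - 9 = -9 + 2*X²)
b(A, v) = (68 + A)/(-45 + v) (b(A, v) = (A + (-42 + 11² - 1*11))/(v - 45) = (A + (-42 + 121 - 11))/(-45 + v) = (A + 68)/(-45 + v) = (68 + A)/(-45 + v))
20572 + b(131, c(5)) = 20572 + (68 + 131)/(-45 + (-9 + 2*5²)) = 20572 + 199/(-45 + (-9 + 2*25)) = 20572 + 199/(-45 + (-9 + 50)) = 20572 + 199/(-45 + 41) = 20572 + 199/(-4) = 20572 - ¼*199 = 20572 - 199/4 = 82089/4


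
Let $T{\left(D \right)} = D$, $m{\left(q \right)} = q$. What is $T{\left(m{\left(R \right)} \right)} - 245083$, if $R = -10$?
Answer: $-245093$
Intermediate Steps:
$T{\left(m{\left(R \right)} \right)} - 245083 = -10 - 245083 = -245093$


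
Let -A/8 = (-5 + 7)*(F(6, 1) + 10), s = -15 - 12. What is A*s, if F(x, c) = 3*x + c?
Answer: 12528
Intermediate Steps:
s = -27
F(x, c) = c + 3*x
A = -464 (A = -8*(-5 + 7)*((1 + 3*6) + 10) = -16*((1 + 18) + 10) = -16*(19 + 10) = -16*29 = -8*58 = -464)
A*s = -464*(-27) = 12528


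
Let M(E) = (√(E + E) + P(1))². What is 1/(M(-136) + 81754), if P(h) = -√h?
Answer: I/(8*√17 + 81483*I) ≈ 1.2273e-5 + 4.968e-9*I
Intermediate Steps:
M(E) = (-1 + √2*√E)² (M(E) = (√(E + E) - √1)² = (√(2*E) - 1*1)² = (√2*√E - 1)² = (-1 + √2*√E)²)
1/(M(-136) + 81754) = 1/((-1 + √2*√(-136))² + 81754) = 1/((-1 + √2*(2*I*√34))² + 81754) = 1/((-1 + 4*I*√17)² + 81754) = 1/(81754 + (-1 + 4*I*√17)²)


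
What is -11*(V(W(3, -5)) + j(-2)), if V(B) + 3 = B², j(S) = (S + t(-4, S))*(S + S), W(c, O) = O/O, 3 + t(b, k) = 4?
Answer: -22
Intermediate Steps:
t(b, k) = 1 (t(b, k) = -3 + 4 = 1)
W(c, O) = 1
j(S) = 2*S*(1 + S) (j(S) = (S + 1)*(S + S) = (1 + S)*(2*S) = 2*S*(1 + S))
V(B) = -3 + B²
-11*(V(W(3, -5)) + j(-2)) = -11*((-3 + 1²) + 2*(-2)*(1 - 2)) = -11*((-3 + 1) + 2*(-2)*(-1)) = -11*(-2 + 4) = -11*2 = -22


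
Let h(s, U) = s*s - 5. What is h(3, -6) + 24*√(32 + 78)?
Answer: 4 + 24*√110 ≈ 255.71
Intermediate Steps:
h(s, U) = -5 + s² (h(s, U) = s² - 5 = -5 + s²)
h(3, -6) + 24*√(32 + 78) = (-5 + 3²) + 24*√(32 + 78) = (-5 + 9) + 24*√110 = 4 + 24*√110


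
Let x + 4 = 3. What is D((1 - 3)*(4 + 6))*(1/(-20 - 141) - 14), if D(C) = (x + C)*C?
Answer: -135300/23 ≈ -5882.6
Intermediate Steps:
x = -1 (x = -4 + 3 = -1)
D(C) = C*(-1 + C) (D(C) = (-1 + C)*C = C*(-1 + C))
D((1 - 3)*(4 + 6))*(1/(-20 - 141) - 14) = (((1 - 3)*(4 + 6))*(-1 + (1 - 3)*(4 + 6)))*(1/(-20 - 141) - 14) = ((-2*10)*(-1 - 2*10))*(1/(-161) - 14) = (-20*(-1 - 20))*(-1/161 - 14) = -20*(-21)*(-2255/161) = 420*(-2255/161) = -135300/23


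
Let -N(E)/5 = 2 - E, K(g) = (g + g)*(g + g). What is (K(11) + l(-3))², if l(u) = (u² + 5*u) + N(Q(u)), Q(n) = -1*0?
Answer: 219024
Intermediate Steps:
K(g) = 4*g² (K(g) = (2*g)*(2*g) = 4*g²)
Q(n) = 0
N(E) = -10 + 5*E (N(E) = -5*(2 - E) = -10 + 5*E)
l(u) = -10 + u² + 5*u (l(u) = (u² + 5*u) + (-10 + 5*0) = (u² + 5*u) + (-10 + 0) = (u² + 5*u) - 10 = -10 + u² + 5*u)
(K(11) + l(-3))² = (4*11² + (-10 + (-3)² + 5*(-3)))² = (4*121 + (-10 + 9 - 15))² = (484 - 16)² = 468² = 219024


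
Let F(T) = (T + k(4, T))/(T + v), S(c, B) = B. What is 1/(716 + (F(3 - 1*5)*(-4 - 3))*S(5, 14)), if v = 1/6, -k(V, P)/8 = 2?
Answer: -11/2708 ≈ -0.0040620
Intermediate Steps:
k(V, P) = -16 (k(V, P) = -8*2 = -16)
v = ⅙ ≈ 0.16667
F(T) = (-16 + T)/(⅙ + T) (F(T) = (T - 16)/(T + ⅙) = (-16 + T)/(⅙ + T))
1/(716 + (F(3 - 1*5)*(-4 - 3))*S(5, 14)) = 1/(716 + ((6*(-16 + (3 - 1*5))/(1 + 6*(3 - 1*5)))*(-4 - 3))*14) = 1/(716 + ((6*(-16 + (3 - 5))/(1 + 6*(3 - 5)))*(-7))*14) = 1/(716 + ((6*(-16 - 2)/(1 + 6*(-2)))*(-7))*14) = 1/(716 + ((6*(-18)/(1 - 12))*(-7))*14) = 1/(716 + ((6*(-18)/(-11))*(-7))*14) = 1/(716 + ((6*(-1/11)*(-18))*(-7))*14) = 1/(716 + ((108/11)*(-7))*14) = 1/(716 - 756/11*14) = 1/(716 - 10584/11) = 1/(-2708/11) = -11/2708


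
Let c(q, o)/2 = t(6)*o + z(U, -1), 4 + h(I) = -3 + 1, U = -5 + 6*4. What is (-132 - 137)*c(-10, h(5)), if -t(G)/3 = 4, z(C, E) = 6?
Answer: -41964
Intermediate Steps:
U = 19 (U = -5 + 24 = 19)
h(I) = -6 (h(I) = -4 + (-3 + 1) = -4 - 2 = -6)
t(G) = -12 (t(G) = -3*4 = -12)
c(q, o) = 12 - 24*o (c(q, o) = 2*(-12*o + 6) = 2*(6 - 12*o) = 12 - 24*o)
(-132 - 137)*c(-10, h(5)) = (-132 - 137)*(12 - 24*(-6)) = -269*(12 + 144) = -269*156 = -41964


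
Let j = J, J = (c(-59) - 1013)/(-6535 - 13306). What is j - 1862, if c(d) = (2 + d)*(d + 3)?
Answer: -36946121/19841 ≈ -1862.1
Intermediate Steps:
c(d) = (2 + d)*(3 + d)
J = -2179/19841 (J = ((6 + (-59)² + 5*(-59)) - 1013)/(-6535 - 13306) = ((6 + 3481 - 295) - 1013)/(-19841) = (3192 - 1013)*(-1/19841) = 2179*(-1/19841) = -2179/19841 ≈ -0.10982)
j = -2179/19841 ≈ -0.10982
j - 1862 = -2179/19841 - 1862 = -36946121/19841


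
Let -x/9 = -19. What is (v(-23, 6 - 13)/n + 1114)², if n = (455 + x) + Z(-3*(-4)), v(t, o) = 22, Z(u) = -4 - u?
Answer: 115451127961/93025 ≈ 1.2411e+6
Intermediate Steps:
x = 171 (x = -9*(-19) = 171)
n = 610 (n = (455 + 171) + (-4 - (-3)*(-4)) = 626 + (-4 - 1*12) = 626 + (-4 - 12) = 626 - 16 = 610)
(v(-23, 6 - 13)/n + 1114)² = (22/610 + 1114)² = (22*(1/610) + 1114)² = (11/305 + 1114)² = (339781/305)² = 115451127961/93025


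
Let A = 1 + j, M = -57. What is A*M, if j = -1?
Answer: 0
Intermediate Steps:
A = 0 (A = 1 - 1 = 0)
A*M = 0*(-57) = 0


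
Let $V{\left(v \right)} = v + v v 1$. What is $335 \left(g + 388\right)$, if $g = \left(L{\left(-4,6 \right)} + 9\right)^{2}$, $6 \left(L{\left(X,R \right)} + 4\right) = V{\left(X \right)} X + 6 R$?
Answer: $132995$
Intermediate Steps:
$V{\left(v \right)} = v + v^{2}$ ($V{\left(v \right)} = v + v^{2} \cdot 1 = v + v^{2}$)
$L{\left(X,R \right)} = -4 + R + \frac{X^{2} \left(1 + X\right)}{6}$ ($L{\left(X,R \right)} = -4 + \frac{X \left(1 + X\right) X + 6 R}{6} = -4 + \frac{X^{2} \left(1 + X\right) + 6 R}{6} = -4 + \frac{6 R + X^{2} \left(1 + X\right)}{6} = -4 + \left(R + \frac{X^{2} \left(1 + X\right)}{6}\right) = -4 + R + \frac{X^{2} \left(1 + X\right)}{6}$)
$g = 9$ ($g = \left(\left(-4 + 6 + \frac{\left(-4\right)^{2} \left(1 - 4\right)}{6}\right) + 9\right)^{2} = \left(\left(-4 + 6 + \frac{1}{6} \cdot 16 \left(-3\right)\right) + 9\right)^{2} = \left(\left(-4 + 6 - 8\right) + 9\right)^{2} = \left(-6 + 9\right)^{2} = 3^{2} = 9$)
$335 \left(g + 388\right) = 335 \left(9 + 388\right) = 335 \cdot 397 = 132995$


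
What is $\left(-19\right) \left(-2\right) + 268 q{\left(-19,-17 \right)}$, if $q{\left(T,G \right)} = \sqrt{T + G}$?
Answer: $38 + 1608 i \approx 38.0 + 1608.0 i$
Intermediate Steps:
$q{\left(T,G \right)} = \sqrt{G + T}$
$\left(-19\right) \left(-2\right) + 268 q{\left(-19,-17 \right)} = \left(-19\right) \left(-2\right) + 268 \sqrt{-17 - 19} = 38 + 268 \sqrt{-36} = 38 + 268 \cdot 6 i = 38 + 1608 i$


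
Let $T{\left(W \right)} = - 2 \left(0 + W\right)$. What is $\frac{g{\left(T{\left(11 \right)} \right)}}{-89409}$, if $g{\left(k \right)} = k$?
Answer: $\frac{22}{89409} \approx 0.00024606$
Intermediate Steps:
$T{\left(W \right)} = - 2 W$
$\frac{g{\left(T{\left(11 \right)} \right)}}{-89409} = \frac{\left(-2\right) 11}{-89409} = \left(-22\right) \left(- \frac{1}{89409}\right) = \frac{22}{89409}$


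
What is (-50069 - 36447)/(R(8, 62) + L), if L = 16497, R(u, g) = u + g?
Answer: -86516/16567 ≈ -5.2222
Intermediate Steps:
R(u, g) = g + u
(-50069 - 36447)/(R(8, 62) + L) = (-50069 - 36447)/((62 + 8) + 16497) = -86516/(70 + 16497) = -86516/16567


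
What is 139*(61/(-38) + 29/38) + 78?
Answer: -742/19 ≈ -39.053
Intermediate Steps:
139*(61/(-38) + 29/38) + 78 = 139*(61*(-1/38) + 29*(1/38)) + 78 = 139*(-61/38 + 29/38) + 78 = 139*(-16/19) + 78 = -2224/19 + 78 = -742/19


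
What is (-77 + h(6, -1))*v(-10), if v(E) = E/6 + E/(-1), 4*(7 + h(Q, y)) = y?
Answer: -8425/12 ≈ -702.08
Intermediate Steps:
h(Q, y) = -7 + y/4
v(E) = -5*E/6 (v(E) = E*(1/6) + E*(-1) = E/6 - E = -5*E/6)
(-77 + h(6, -1))*v(-10) = (-77 + (-7 + (1/4)*(-1)))*(-5/6*(-10)) = (-77 + (-7 - 1/4))*(25/3) = (-77 - 29/4)*(25/3) = -337/4*25/3 = -8425/12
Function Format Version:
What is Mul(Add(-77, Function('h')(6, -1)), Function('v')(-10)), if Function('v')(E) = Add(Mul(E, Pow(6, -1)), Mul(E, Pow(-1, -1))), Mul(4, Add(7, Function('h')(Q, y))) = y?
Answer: Rational(-8425, 12) ≈ -702.08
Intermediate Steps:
Function('h')(Q, y) = Add(-7, Mul(Rational(1, 4), y))
Function('v')(E) = Mul(Rational(-5, 6), E) (Function('v')(E) = Add(Mul(E, Rational(1, 6)), Mul(E, -1)) = Add(Mul(Rational(1, 6), E), Mul(-1, E)) = Mul(Rational(-5, 6), E))
Mul(Add(-77, Function('h')(6, -1)), Function('v')(-10)) = Mul(Add(-77, Add(-7, Mul(Rational(1, 4), -1))), Mul(Rational(-5, 6), -10)) = Mul(Add(-77, Add(-7, Rational(-1, 4))), Rational(25, 3)) = Mul(Add(-77, Rational(-29, 4)), Rational(25, 3)) = Mul(Rational(-337, 4), Rational(25, 3)) = Rational(-8425, 12)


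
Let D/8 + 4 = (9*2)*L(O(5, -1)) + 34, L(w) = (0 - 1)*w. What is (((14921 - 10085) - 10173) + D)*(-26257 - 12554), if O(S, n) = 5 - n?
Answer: 231352371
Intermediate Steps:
L(w) = -w
D = -624 (D = -32 + 8*((9*2)*(-(5 - 1*(-1))) + 34) = -32 + 8*(18*(-(5 + 1)) + 34) = -32 + 8*(18*(-1*6) + 34) = -32 + 8*(18*(-6) + 34) = -32 + 8*(-108 + 34) = -32 + 8*(-74) = -32 - 592 = -624)
(((14921 - 10085) - 10173) + D)*(-26257 - 12554) = (((14921 - 10085) - 10173) - 624)*(-26257 - 12554) = ((4836 - 10173) - 624)*(-38811) = (-5337 - 624)*(-38811) = -5961*(-38811) = 231352371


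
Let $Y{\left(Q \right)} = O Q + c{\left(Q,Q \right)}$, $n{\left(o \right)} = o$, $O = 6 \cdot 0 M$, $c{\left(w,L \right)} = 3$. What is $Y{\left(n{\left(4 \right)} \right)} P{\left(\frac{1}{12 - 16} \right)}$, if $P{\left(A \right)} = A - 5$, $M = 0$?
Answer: $- \frac{63}{4} \approx -15.75$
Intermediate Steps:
$O = 0$ ($O = 6 \cdot 0 \cdot 0 = 0 \cdot 0 = 0$)
$P{\left(A \right)} = -5 + A$
$Y{\left(Q \right)} = 3$ ($Y{\left(Q \right)} = 0 Q + 3 = 0 + 3 = 3$)
$Y{\left(n{\left(4 \right)} \right)} P{\left(\frac{1}{12 - 16} \right)} = 3 \left(-5 + \frac{1}{12 - 16}\right) = 3 \left(-5 + \frac{1}{-4}\right) = 3 \left(-5 - \frac{1}{4}\right) = 3 \left(- \frac{21}{4}\right) = - \frac{63}{4}$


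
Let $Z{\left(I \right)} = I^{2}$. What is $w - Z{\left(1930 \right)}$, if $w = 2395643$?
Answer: $-1329257$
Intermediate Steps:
$w - Z{\left(1930 \right)} = 2395643 - 1930^{2} = 2395643 - 3724900 = -1329257$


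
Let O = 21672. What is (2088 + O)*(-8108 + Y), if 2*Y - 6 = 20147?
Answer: 46771560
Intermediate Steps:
Y = 20153/2 (Y = 3 + (1/2)*20147 = 3 + 20147/2 = 20153/2 ≈ 10077.)
(2088 + O)*(-8108 + Y) = (2088 + 21672)*(-8108 + 20153/2) = 23760*(3937/2) = 46771560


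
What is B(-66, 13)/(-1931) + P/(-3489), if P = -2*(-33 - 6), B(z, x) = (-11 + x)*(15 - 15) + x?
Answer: -65325/2245753 ≈ -0.029088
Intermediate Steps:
B(z, x) = x (B(z, x) = (-11 + x)*0 + x = 0 + x = x)
P = 78 (P = -2*(-39) = 78)
B(-66, 13)/(-1931) + P/(-3489) = 13/(-1931) + 78/(-3489) = 13*(-1/1931) + 78*(-1/3489) = -13/1931 - 26/1163 = -65325/2245753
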